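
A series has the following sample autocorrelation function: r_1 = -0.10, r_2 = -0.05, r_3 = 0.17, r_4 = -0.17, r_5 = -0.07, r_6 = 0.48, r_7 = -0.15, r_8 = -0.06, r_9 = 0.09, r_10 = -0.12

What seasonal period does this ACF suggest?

The largest autocorrelation is r_6 = 0.48; the remaining lags stay at or below 0.17.
The dominant spike at lag 6 indicates a seasonal period of 6.

6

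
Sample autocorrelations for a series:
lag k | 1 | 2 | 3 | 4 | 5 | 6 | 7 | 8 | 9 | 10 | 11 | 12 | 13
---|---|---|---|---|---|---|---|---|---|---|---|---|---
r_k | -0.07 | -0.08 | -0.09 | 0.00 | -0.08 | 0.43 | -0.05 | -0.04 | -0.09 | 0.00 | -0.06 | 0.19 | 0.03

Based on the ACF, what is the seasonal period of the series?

The largest autocorrelation is r_6 = 0.43, with a weaker echo at lag 12 (0.19); the remaining lags stay at or below 0.03.
The dominant spike at lag 6 indicates a seasonal period of 6.

6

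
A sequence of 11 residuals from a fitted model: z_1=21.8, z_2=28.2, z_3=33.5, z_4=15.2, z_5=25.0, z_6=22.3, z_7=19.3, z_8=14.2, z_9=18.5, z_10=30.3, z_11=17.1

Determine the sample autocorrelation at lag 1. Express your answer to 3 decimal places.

-0.132

Mean z̄ = (21.8 + 28.2 + 33.5 + 15.2 + 25.0 + 22.3 + 19.3 + 14.2 + 18.5 + 30.3 + 17.1)/11 = 22.3091
Numerator Σ_{t=1}^{10}(z_t−z̄)(z_{t+1}−z̄) = -52.5328
Denominator Σ(z_t−z̄)² = 398.2891
r_1 = -52.5328 / 398.2891 = -0.132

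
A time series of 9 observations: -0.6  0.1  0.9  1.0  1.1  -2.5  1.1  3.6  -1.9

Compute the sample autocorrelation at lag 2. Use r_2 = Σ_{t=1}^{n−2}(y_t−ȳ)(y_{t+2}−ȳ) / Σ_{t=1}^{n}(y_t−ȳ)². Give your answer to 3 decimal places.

Mean ȳ = (-0.6 + 0.1 + 0.9 + 1.0 + 1.1 − 2.5 + 1.1 + 3.6 − 1.9)/9 = 0.3111
Σ(y_t−ȳ)(y_{t+2}−ȳ) = (-0.5365) + (-0.1454) + (0.4646) + (-1.9365) + (0.6223) + (-9.2454) + (-1.7443) = -12.5214
Denominator Σ(y_t−ȳ)² = 26.5489
r_2 = -12.5214 / 26.5489 = -0.472

-0.472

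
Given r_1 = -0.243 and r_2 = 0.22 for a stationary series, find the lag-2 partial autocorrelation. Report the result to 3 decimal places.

φ_{22} = (r_2 − r_1²) / (1 − r_1²)
r_1² = (-0.243)² = 0.059049
Numerator = 0.22 − 0.0590 = 0.1610; denominator = 1 − 0.0590 = 0.9410
φ_{22} = 0.1610 / 0.9410 = 0.171

0.171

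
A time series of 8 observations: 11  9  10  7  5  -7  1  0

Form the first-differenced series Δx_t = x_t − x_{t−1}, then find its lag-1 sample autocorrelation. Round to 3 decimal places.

-0.448

First differences Δx: -2, 1, -3, -2, -12, 8, -1
Mean of differences = -1.5714
Numerator Σ(Δx_t−Δx̄)(Δx_{t+1}−Δx̄) = -94.0408
Denominator Σ(Δx_t−Δx̄)² = 209.7143
r_1(Δx) = -94.0408 / 209.7143 = -0.448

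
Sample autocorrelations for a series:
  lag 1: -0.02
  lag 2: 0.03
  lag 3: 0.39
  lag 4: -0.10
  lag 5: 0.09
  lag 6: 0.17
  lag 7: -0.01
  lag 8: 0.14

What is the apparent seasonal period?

3

The largest autocorrelation is r_3 = 0.39, with a weaker echo at lag 6 (0.17); the remaining lags stay at or below 0.14.
The dominant spike at lag 3 indicates a seasonal period of 3.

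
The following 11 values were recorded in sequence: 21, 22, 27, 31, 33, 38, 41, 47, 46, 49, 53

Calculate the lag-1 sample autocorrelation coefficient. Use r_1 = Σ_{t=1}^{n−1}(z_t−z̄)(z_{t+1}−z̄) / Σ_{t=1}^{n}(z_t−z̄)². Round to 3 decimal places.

Mean z̄ = (21 + 22 + 27 + 31 + 33 + 38 + 41 + 47 + 46 + 49 + 53)/11 = 37.0909
Numerator Σ_{t=1}^{10}(z_t−z̄)(z_{t+1}−z̄) = 903.9008
Denominator Σ(z_t−z̄)² = 1230.9091
r_1 = 903.9008 / 1230.9091 = 0.734

0.734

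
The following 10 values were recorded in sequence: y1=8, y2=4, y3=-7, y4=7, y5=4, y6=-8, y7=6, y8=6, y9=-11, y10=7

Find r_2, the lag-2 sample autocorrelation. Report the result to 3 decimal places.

-0.375

Mean ȳ = (8 + 4 − 7 + 7 + 4 − 8 + 6 + 6 − 11 + 7)/10 = 1.6000
Numerator Σ_{t=1}^{8}(y_t−ȳ)(y_{t+2}−ȳ) = -177.9200
Denominator Σ(y_t−ȳ)² = 474.4000
r_2 = -177.9200 / 474.4000 = -0.375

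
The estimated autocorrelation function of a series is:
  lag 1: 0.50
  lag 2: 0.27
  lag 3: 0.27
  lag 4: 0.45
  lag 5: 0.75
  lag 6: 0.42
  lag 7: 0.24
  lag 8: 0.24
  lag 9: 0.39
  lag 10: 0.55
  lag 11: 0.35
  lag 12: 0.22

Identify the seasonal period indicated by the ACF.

5

The largest autocorrelation is r_5 = 0.75, with a weaker echo at lag 10 (0.55); the remaining lags stay at or below 0.50. The elevated value at lag 1 (0.50), dropping to 0.27 at lag 2, reflects decaying short-term dependence rather than seasonality.
The dominant spike at lag 5 indicates a seasonal period of 5.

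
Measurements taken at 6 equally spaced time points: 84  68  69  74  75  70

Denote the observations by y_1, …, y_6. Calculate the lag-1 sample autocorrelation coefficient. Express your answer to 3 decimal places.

Mean ȳ = (84 + 68 + 69 + 74 + 75 + 70)/6 = 73.3333
Deviations from mean: 10.6667, -5.3333, -4.3333, 0.6667, 1.6667, -3.3333
Numerator Σ_{t=1}^{5}(y_t−ȳ)(y_{t+1}−ȳ) = -41.1111
Denominator Σ(y_t−ȳ)² = 175.3333
r_1 = -41.1111 / 175.3333 = -0.234

-0.234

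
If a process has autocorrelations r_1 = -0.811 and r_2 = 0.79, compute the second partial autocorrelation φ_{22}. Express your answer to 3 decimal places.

φ_{22} = (r_2 − r_1²) / (1 − r_1²)
r_1² = (-0.811)² = 0.657721
Numerator = 0.79 − 0.6577 = 0.1323; denominator = 1 − 0.6577 = 0.3423
φ_{22} = 0.1323 / 0.3423 = 0.386

0.386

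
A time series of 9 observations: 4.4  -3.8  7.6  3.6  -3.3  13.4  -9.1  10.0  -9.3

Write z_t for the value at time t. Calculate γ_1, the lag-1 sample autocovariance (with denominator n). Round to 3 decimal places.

Mean z̄ = (4.4 − 3.8 + 7.6 + 3.6 − 3.3 + 13.4 − 9.1 + 10.0 − 9.3)/9 = 1.5000
Σ_{t=1}^{8}(z_t−z̄)(z_{t+1}−z̄) = -410.1300
γ_1 = -410.1300 / 9 = -45.570

-45.570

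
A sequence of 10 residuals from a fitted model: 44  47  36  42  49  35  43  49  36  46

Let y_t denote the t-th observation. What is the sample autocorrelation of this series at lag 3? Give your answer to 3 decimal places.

Mean ȳ = (44 + 47 + 36 + 42 + 49 + 35 + 43 + 49 + 36 + 46)/10 = 42.7000
Σ(y_t−ȳ)(y_{t+3}−ȳ) = (-0.9100) + (27.0900) + (51.5900) + (-0.2100) + (39.6900) + (51.5900) + (0.9900) = 169.8300
Denominator Σ(y_t−ȳ)² = 260.1000
r_3 = 169.8300 / 260.1000 = 0.653

0.653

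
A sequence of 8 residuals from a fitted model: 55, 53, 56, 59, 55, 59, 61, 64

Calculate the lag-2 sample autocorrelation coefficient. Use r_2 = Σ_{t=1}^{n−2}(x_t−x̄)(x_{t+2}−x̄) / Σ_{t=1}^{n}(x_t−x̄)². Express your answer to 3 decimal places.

0.044

Mean x̄ = (55 + 53 + 56 + 59 + 55 + 59 + 61 + 64)/8 = 57.7500
Numerator Σ_{t=1}^{6}(x_t−x̄)(x_{t+2}−x̄) = 4.1250
Denominator Σ(x_t−x̄)² = 93.5000
r_2 = 4.1250 / 93.5000 = 0.044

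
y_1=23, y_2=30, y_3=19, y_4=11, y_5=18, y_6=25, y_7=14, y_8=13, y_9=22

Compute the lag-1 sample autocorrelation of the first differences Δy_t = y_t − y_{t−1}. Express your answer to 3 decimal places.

-0.137

First differences Δy: 7, -11, -8, 7, 7, -11, -1, 9
Mean of differences = -0.1250
Numerator Σ(Δy_t−Δȳ)(Δy_{t+1}−Δȳ) = -73.1406
Denominator Σ(Δy_t−Δȳ)² = 534.8750
r_1(Δy) = -73.1406 / 534.8750 = -0.137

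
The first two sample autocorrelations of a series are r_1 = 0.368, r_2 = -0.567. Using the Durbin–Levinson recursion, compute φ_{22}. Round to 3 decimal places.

φ_{22} = (r_2 − r_1²) / (1 − r_1²)
r_1² = (0.368)² = 0.135424
Numerator = -0.567 − 0.1354 = -0.7024; denominator = 1 − 0.1354 = 0.8646
φ_{22} = -0.7024 / 0.8646 = -0.812

-0.812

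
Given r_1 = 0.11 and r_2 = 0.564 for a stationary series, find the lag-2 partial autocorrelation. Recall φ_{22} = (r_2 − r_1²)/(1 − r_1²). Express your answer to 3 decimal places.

0.559

φ_{22} = (r_2 − r_1²) / (1 − r_1²)
r_1² = (0.11)² = 0.0121
Numerator = 0.564 − 0.0121 = 0.5519; denominator = 1 − 0.0121 = 0.9879
φ_{22} = 0.5519 / 0.9879 = 0.559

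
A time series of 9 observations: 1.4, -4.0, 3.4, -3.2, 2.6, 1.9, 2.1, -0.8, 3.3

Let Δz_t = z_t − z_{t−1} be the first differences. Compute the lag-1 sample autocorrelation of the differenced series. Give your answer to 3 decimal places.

-0.775

First differences Δz: -5.4, 7.4, -6.6, 5.8, -0.7, 0.2, -2.9, 4.1
Mean of differences = 0.2375
Numerator Σ(Δz_t−Δz̄)(Δz_{t+1}−Δz̄) = -144.5664
Denominator Σ(Δz_t−Δz̄)² = 186.4188
r_1(Δz) = -144.5664 / 186.4188 = -0.775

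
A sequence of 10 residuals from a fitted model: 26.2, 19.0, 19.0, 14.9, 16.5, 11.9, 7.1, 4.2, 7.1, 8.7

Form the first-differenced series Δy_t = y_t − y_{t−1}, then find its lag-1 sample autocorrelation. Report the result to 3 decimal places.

First differences Δy: -7.2, 0.0, -4.1, 1.6, -4.6, -4.8, -2.9, 2.9, 1.6
Mean of differences = -1.9444
Numerator Σ(Δy_t−Δȳ)(Δy_{t+1}−Δȳ) = -8.6098
Denominator Σ(Δy_t−Δȳ)² = 100.7622
r_1(Δy) = -8.6098 / 100.7622 = -0.085

-0.085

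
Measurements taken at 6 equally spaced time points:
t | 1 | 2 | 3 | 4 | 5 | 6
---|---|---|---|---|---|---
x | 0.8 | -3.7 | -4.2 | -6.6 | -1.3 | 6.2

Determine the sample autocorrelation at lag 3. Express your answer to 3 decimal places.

Mean x̄ = (0.8 − 3.7 − 4.2 − 6.6 − 1.3 + 6.2)/6 = -1.4667
Deviations from mean: 2.2667, -2.2333, -2.7333, -5.1333, 0.1667, 7.6667
Numerator Σ_{t=1}^{3}(x_t−x̄)(x_{t+3}−x̄) = -32.9633
Denominator Σ(x_t−x̄)² = 102.7533
r_3 = -32.9633 / 102.7533 = -0.321

-0.321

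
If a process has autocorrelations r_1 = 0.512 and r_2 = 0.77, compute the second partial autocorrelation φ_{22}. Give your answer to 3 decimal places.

φ_{22} = (r_2 − r_1²) / (1 − r_1²)
r_1² = (0.512)² = 0.262144
Numerator = 0.77 − 0.2621 = 0.5079; denominator = 1 − 0.2621 = 0.7379
φ_{22} = 0.5079 / 0.7379 = 0.688

0.688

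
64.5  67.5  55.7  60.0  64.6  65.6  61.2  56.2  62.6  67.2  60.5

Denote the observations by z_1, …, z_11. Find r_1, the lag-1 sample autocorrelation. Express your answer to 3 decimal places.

-0.071

Mean z̄ = (64.5 + 67.5 + 55.7 + 60.0 + 64.6 + 65.6 + 61.2 + 56.2 + 62.6 + 67.2 + 60.5)/11 = 62.3273
Numerator Σ_{t=1}^{10}(z_t−z̄)(z_{t+1}−z̄) = -11.4980
Denominator Σ(z_t−z̄)² = 162.6618
r_1 = -11.4980 / 162.6618 = -0.071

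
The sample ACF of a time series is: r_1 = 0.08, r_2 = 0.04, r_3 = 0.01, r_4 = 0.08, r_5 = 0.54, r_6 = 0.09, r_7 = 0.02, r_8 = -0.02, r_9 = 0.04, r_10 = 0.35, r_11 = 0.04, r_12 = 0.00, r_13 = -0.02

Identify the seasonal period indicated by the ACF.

5

The largest autocorrelation is r_5 = 0.54, with a weaker echo at lag 10 (0.35); the remaining lags stay at or below 0.09.
The dominant spike at lag 5 indicates a seasonal period of 5.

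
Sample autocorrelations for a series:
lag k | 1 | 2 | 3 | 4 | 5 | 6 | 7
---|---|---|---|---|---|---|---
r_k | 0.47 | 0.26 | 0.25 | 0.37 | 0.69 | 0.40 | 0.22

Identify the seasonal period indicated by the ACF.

The largest autocorrelation is r_5 = 0.69; the remaining lags stay at or below 0.47. The elevated value at lag 1 (0.47), dropping to 0.26 at lag 2, reflects decaying short-term dependence rather than seasonality.
The dominant spike at lag 5 indicates a seasonal period of 5.

5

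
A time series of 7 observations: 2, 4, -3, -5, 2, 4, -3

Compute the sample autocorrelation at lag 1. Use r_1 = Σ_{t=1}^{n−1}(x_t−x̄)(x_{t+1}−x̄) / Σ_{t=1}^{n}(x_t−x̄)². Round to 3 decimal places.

-0.040

Mean x̄ = (2 + 4 − 3 − 5 + 2 + 4 − 3)/7 = 0.1429
Numerator Σ_{t=1}^{6}(x_t−x̄)(x_{t+1}−x̄) = -3.3061
Denominator Σ(x_t−x̄)² = 82.8571
r_1 = -3.3061 / 82.8571 = -0.040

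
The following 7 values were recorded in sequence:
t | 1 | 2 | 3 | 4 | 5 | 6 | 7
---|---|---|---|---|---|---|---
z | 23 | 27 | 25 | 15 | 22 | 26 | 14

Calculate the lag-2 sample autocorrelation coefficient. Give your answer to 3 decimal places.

-0.375

Mean z̄ = (23 + 27 + 25 + 15 + 22 + 26 + 14)/7 = 21.7143
Numerator Σ_{t=1}^{5}(z_t−z̄)(z_{t+2}−z̄) = -61.3061
Denominator Σ(z_t−z̄)² = 163.4286
r_2 = -61.3061 / 163.4286 = -0.375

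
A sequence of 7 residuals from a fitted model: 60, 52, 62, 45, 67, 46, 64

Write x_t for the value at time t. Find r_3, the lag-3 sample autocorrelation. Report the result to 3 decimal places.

Mean x̄ = (60 + 52 + 62 + 45 + 67 + 46 + 64)/7 = 56.5714
Deviations from mean: 3.4286, -4.5714, 5.4286, -11.5714, 10.4286, -10.5714, 7.4286
Σ(x_t−x̄)(x_{t+3}−x̄) = (-39.6735) + (-47.6735) + (-57.3878) + (-85.9592) = -230.6939
Denominator Σ(x_t−x̄)² = 471.7143
r_3 = -230.6939 / 471.7143 = -0.489

-0.489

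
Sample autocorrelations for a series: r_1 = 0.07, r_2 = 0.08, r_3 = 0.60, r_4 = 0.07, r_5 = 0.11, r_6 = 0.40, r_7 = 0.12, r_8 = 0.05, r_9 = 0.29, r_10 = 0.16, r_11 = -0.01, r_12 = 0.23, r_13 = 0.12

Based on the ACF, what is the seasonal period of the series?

3

The largest autocorrelation is r_3 = 0.60, with weaker echoes at lags 6 (0.40), 9 (0.29) and 12 (0.23); the remaining lags stay at or below 0.16.
The dominant spike at lag 3 indicates a seasonal period of 3.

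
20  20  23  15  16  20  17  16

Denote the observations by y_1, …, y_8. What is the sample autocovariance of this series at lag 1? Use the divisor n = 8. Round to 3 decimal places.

Mean ȳ = (20 + 20 + 23 + 15 + 16 + 20 + 17 + 16)/8 = 18.3750
Σ_{t=1}^{7}(y_t−ȳ)(y_{t+1}−ȳ) = -0.2656
γ_1 = -0.2656 / 8 = -0.033

-0.033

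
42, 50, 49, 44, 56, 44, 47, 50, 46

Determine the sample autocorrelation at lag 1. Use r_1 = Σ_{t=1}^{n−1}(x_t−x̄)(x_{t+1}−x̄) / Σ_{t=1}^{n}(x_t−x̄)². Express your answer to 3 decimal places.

Mean x̄ = (42 + 50 + 49 + 44 + 56 + 44 + 47 + 50 + 46)/9 = 47.5556
Numerator Σ_{t=1}^{8}(x_t−x̄)(x_{t+1}−x̄) = -78.4198
Denominator Σ(x_t−x̄)² = 144.2222
r_1 = -78.4198 / 144.2222 = -0.544

-0.544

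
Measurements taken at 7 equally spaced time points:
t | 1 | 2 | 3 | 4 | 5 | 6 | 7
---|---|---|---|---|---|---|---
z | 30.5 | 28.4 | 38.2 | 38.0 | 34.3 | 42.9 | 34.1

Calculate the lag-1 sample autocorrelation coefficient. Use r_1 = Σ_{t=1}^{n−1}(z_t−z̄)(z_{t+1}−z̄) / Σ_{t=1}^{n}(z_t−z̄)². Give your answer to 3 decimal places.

Mean z̄ = (30.5 + 28.4 + 38.2 + 38.0 + 34.3 + 42.9 + 34.1)/7 = 35.2000
Deviations from mean: -4.7000, -6.8000, 3.0000, 2.8000, -0.9000, 7.7000, -1.1000
Numerator Σ_{t=1}^{6}(z_t−z̄)(z_{t+1}−z̄) = 2.0400
Denominator Σ(z_t−z̄)² = 146.4800
r_1 = 2.0400 / 146.4800 = 0.014

0.014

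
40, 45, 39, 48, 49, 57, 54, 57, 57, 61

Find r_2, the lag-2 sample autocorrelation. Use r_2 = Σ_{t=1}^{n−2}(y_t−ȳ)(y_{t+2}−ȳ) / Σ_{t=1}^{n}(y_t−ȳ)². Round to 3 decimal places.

Mean ȳ = (40 + 45 + 39 + 48 + 49 + 57 + 54 + 57 + 57 + 61)/10 = 50.7000
Numerator Σ_{t=1}^{8}(y_t−ȳ)(y_{t+2}−ȳ) = 263.2200
Denominator Σ(y_t−ȳ)² = 530.1000
r_2 = 263.2200 / 530.1000 = 0.497

0.497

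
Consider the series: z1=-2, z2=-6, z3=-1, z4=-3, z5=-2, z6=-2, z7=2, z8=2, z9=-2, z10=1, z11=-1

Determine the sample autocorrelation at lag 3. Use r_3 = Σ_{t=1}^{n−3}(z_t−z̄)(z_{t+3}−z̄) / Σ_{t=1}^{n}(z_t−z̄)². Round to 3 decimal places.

0.098

Mean z̄ = (-2 − 6 − 1 − 3 − 2 − 2 + 2 + 2 − 2 + 1 − 1)/11 = -1.2727
Numerator Σ_{t=1}^{8}(z_t−z̄)(z_{t+3}−z̄) = 5.3223
Denominator Σ(z_t−z̄)² = 54.1818
r_3 = 5.3223 / 54.1818 = 0.098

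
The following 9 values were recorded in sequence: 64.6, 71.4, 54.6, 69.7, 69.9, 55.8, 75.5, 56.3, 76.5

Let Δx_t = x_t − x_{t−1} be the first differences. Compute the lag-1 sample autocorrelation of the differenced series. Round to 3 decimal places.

-0.731

First differences Δx: 6.8, -16.8, 15.1, 0.2, -14.1, 19.7, -19.2, 20.2
Mean of differences = 1.4875
Numerator Σ(Δx_t−Δx̄)(Δx_{t+1}−Δx̄) = -1391.3214
Denominator Σ(Δx_t−Δx̄)² = 1902.4088
r_1(Δx) = -1391.3214 / 1902.4088 = -0.731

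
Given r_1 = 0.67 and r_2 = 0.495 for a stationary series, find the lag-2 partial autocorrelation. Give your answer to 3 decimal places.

0.084

φ_{22} = (r_2 − r_1²) / (1 − r_1²)
r_1² = (0.67)² = 0.4489
Numerator = 0.495 − 0.4489 = 0.0461; denominator = 1 − 0.4489 = 0.5511
φ_{22} = 0.0461 / 0.5511 = 0.084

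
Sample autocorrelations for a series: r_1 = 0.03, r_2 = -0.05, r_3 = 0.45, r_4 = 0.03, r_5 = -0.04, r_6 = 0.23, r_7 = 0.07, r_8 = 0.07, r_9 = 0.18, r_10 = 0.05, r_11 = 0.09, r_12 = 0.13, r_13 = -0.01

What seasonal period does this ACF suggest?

The largest autocorrelation is r_3 = 0.45, with weaker echoes at lags 6 (0.23) and 9 (0.18); the remaining lags stay at or below 0.13.
The dominant spike at lag 3 indicates a seasonal period of 3.

3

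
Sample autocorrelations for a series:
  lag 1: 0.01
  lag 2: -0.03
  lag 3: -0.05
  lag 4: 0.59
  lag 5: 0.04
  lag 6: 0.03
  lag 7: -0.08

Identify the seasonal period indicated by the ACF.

4

The largest autocorrelation is r_4 = 0.59; the remaining lags stay at or below 0.04.
The dominant spike at lag 4 indicates a seasonal period of 4.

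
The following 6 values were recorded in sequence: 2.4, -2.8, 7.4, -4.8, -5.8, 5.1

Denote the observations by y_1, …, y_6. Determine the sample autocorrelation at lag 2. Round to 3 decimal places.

Mean ȳ = (2.4 − 2.8 + 7.4 − 4.8 − 5.8 + 5.1)/6 = 0.2500
Deviations from mean: 2.1500, -3.0500, 7.1500, -5.0500, -6.0500, 4.8500
Σ(y_t−ȳ)(y_{t+2}−ȳ) = (15.3725) + (15.4025) + (-43.2575) + (-24.4925) = -36.9750
Denominator Σ(y_t−ȳ)² = 150.6750
r_2 = -36.9750 / 150.6750 = -0.245

-0.245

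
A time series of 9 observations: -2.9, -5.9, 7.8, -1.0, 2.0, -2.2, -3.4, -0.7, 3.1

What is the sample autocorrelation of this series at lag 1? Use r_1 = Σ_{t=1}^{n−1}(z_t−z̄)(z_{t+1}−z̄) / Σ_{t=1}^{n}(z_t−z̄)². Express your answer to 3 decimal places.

Mean z̄ = (-2.9 − 5.9 + 7.8 − 1.0 + 2.0 − 2.2 − 3.4 − 0.7 + 3.1)/9 = -0.3556
Numerator Σ_{t=1}^{8}(z_t−z̄)(z_{t+1}−z̄) = -36.7553
Denominator Σ(z_t−z̄)² = 134.4222
r_1 = -36.7553 / 134.4222 = -0.273

-0.273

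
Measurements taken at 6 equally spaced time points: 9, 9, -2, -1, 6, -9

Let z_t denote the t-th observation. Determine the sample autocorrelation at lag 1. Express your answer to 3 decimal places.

-0.088

Mean z̄ = (9 + 9 − 2 − 1 + 6 − 9)/6 = 2.0000
Deviations from mean: 7.0000, 7.0000, -4.0000, -3.0000, 4.0000, -11.0000
Σ(z_t−z̄)(z_{t+1}−z̄) = (49.0000) + (-28.0000) + (12.0000) + (-12.0000) + (-44.0000) = -23.0000
Denominator Σ(z_t−z̄)² = 260.0000
r_1 = -23.0000 / 260.0000 = -0.088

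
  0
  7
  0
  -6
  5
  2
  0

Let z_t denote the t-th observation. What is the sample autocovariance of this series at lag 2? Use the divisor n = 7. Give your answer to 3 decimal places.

-7.924

Mean z̄ = (0 + 7 + 0 − 6 + 5 + 2 + 0)/7 = 1.1429
Deviations: -1.1429, 5.8571, -1.1429, -7.1429, 3.8571, 0.8571, -1.1429
Σ_{t=1}^{5}(z_t−z̄)(z_{t+2}−z̄) = -55.4694
γ_2 = -55.4694 / 7 = -7.924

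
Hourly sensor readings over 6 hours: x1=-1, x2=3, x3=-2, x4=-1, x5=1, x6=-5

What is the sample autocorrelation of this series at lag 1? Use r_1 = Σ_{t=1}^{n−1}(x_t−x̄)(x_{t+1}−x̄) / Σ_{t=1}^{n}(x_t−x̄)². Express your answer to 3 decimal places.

Mean x̄ = (-1 + 3 − 2 − 1 + 1 − 5)/6 = -0.8333
Deviations from mean: -0.1667, 3.8333, -1.1667, -0.1667, 1.8333, -4.1667
Σ(x_t−x̄)(x_{t+1}−x̄) = (-0.6389) + (-4.4722) + (0.1944) + (-0.3056) + (-7.6389) = -12.8611
Denominator Σ(x_t−x̄)² = 36.8333
r_1 = -12.8611 / 36.8333 = -0.349

-0.349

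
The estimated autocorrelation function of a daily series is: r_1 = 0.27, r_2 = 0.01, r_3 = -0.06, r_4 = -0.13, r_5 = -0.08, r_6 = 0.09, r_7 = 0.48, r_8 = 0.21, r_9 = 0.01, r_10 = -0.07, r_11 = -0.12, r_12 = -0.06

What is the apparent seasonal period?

7

The largest autocorrelation is r_7 = 0.48; the remaining lags stay at or below 0.27. The elevated value at lag 1 (0.27), dropping to 0.01 at lag 2, reflects decaying short-term dependence rather than seasonality.
The dominant spike at lag 7 indicates a seasonal period of 7.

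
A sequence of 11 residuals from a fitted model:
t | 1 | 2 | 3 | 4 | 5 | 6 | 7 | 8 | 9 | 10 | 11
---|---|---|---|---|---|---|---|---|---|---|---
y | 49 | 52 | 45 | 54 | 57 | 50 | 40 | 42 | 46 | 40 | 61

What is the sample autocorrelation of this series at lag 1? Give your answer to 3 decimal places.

0.012

Mean ȳ = (49 + 52 + 45 + 54 + 57 + 50 + 40 + 42 + 46 + 40 + 61)/11 = 48.7273
Numerator Σ_{t=1}^{10}(y_t−ȳ)(y_{t+1}−ȳ) = 5.8347
Denominator Σ(y_t−ȳ)² = 478.1818
r_1 = 5.8347 / 478.1818 = 0.012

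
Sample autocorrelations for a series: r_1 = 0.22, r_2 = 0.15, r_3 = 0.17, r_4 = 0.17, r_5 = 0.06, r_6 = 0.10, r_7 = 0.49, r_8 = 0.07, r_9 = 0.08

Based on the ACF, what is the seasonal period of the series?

The largest autocorrelation is r_7 = 0.49; the remaining lags stay at or below 0.22. The elevated value at lag 1 (0.22), dropping to 0.15 at lag 2, reflects decaying short-term dependence rather than seasonality.
The dominant spike at lag 7 indicates a seasonal period of 7.

7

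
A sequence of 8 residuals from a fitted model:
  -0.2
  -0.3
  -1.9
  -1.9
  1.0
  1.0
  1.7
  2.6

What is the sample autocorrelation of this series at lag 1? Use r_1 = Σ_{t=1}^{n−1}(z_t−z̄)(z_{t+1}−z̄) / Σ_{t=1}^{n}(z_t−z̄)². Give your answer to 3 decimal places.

Mean z̄ = (-0.2 − 0.3 − 1.9 − 1.9 + 1.0 + 1.0 + 1.7 + 2.6)/8 = 0.2500
Σ(z_t−z̄)(z_{t+1}−z̄) = (0.2475) + (1.1825) + (4.6225) + (-1.6125) + (0.5625) + (1.0875) + (3.4075) = 9.4975
Denominator Σ(z_t−z̄)² = 18.5000
r_1 = 9.4975 / 18.5000 = 0.513

0.513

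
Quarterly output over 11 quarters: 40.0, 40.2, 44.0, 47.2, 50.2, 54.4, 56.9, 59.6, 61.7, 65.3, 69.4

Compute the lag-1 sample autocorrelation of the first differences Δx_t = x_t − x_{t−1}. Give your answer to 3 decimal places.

-0.164

First differences Δx: 0.2, 3.8, 3.2, 3.0, 4.2, 2.5, 2.7, 2.1, 3.6, 4.1
Mean of differences = 2.9400
Numerator Σ(Δx_t−Δx̄)(Δx_{t+1}−Δx̄) = -2.0776
Denominator Σ(Δx_t−Δx̄)² = 12.6440
r_1(Δx) = -2.0776 / 12.6440 = -0.164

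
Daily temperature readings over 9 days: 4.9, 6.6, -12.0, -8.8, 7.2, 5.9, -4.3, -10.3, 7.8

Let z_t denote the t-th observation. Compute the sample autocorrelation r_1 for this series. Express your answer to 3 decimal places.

-0.052

Mean z̄ = (4.9 + 6.6 − 12.0 − 8.8 + 7.2 + 5.9 − 4.3 − 10.3 + 7.8)/9 = -0.3333
Numerator Σ_{t=1}^{8}(z_t−z̄)(z_{t+1}−z̄) = -28.9044
Denominator Σ(z_t−z̄)² = 560.0800
r_1 = -28.9044 / 560.0800 = -0.052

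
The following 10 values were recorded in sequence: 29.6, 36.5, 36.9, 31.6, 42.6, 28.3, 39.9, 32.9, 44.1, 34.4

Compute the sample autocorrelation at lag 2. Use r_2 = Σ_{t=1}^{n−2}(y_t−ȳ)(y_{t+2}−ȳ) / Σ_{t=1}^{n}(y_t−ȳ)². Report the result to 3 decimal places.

0.455

Mean ȳ = (29.6 + 36.5 + 36.9 + 31.6 + 42.6 + 28.3 + 39.9 + 32.9 + 44.1 + 34.4)/10 = 35.6800
Numerator Σ_{t=1}^{8}(y_t−ȳ)(y_{t+2}−ȳ) = 116.5992
Denominator Σ(y_t−ȳ)² = 256.1960
r_2 = 116.5992 / 256.1960 = 0.455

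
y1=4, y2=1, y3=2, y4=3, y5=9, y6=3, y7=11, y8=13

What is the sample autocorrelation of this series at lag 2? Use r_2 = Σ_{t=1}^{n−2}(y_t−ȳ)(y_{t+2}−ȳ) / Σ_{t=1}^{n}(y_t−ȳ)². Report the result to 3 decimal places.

0.083

Mean ȳ = (4 + 1 + 2 + 3 + 9 + 3 + 11 + 13)/8 = 5.7500
Deviations from mean: -1.7500, -4.7500, -3.7500, -2.7500, 3.2500, -2.7500, 5.2500, 7.2500
Σ(y_t−ȳ)(y_{t+2}−ȳ) = (6.5625) + (13.0625) + (-12.1875) + (7.5625) + (17.0625) + (-19.9375) = 12.1250
Denominator Σ(y_t−ȳ)² = 145.5000
r_2 = 12.1250 / 145.5000 = 0.083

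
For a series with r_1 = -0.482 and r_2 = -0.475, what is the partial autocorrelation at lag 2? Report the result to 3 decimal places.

φ_{22} = (r_2 − r_1²) / (1 − r_1²)
r_1² = (-0.482)² = 0.232324
Numerator = -0.475 − 0.2323 = -0.7073; denominator = 1 − 0.2323 = 0.7677
φ_{22} = -0.7073 / 0.7677 = -0.921

-0.921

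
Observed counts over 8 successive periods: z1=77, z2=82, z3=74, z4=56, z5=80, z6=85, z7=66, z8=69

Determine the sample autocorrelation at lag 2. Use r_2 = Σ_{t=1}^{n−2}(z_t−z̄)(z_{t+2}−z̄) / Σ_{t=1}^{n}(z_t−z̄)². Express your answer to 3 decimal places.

-0.694

Mean z̄ = (77 + 82 + 74 + 56 + 80 + 85 + 66 + 69)/8 = 73.6250
Deviations from mean: 3.3750, 8.3750, 0.3750, -17.6250, 6.3750, 11.3750, -7.6250, -4.6250
Numerator Σ_{t=1}^{6}(z_t−z̄)(z_{t+2}−z̄) = -445.6563
Denominator Σ(z_t−z̄)² = 641.8750
r_2 = -445.6563 / 641.8750 = -0.694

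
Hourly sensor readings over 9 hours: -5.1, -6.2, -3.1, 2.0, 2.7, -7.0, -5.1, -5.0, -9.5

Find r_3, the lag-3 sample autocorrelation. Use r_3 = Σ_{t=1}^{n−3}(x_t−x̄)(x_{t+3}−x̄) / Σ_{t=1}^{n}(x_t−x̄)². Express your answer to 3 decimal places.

-0.159

Mean x̄ = (-5.1 − 6.2 − 3.1 + 2.0 + 2.7 − 7.0 − 5.1 − 5.0 − 9.5)/9 = -4.0333
Σ(x_t−x̄)(x_{t+3}−x̄) = (-6.4356) + (-14.5889) + (-2.7689) + (-6.4356) + (-6.5089) + (16.2178) = -20.5200
Denominator Σ(x_t−x̄)² = 129.2000
r_3 = -20.5200 / 129.2000 = -0.159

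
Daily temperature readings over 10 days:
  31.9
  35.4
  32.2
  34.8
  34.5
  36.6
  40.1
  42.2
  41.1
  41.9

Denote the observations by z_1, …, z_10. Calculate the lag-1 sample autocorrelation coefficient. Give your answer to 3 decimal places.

Mean z̄ = (31.9 + 35.4 + 32.2 + 34.8 + 34.5 + 36.6 + 40.1 + 42.2 + 41.1 + 41.9)/10 = 37.0700
Numerator Σ_{t=1}^{9}(z_t−z̄)(z_{t+1}−z̄) = 89.1221
Denominator Σ(z_t−z̄)² = 140.2810
r_1 = 89.1221 / 140.2810 = 0.635

0.635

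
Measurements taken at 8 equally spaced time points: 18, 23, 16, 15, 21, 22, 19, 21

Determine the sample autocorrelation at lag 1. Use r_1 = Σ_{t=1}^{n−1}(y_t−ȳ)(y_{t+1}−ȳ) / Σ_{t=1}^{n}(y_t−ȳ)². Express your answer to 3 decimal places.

-0.119

Mean ȳ = (18 + 23 + 16 + 15 + 21 + 22 + 19 + 21)/8 = 19.3750
Deviations from mean: -1.3750, 3.6250, -3.3750, -4.3750, 1.6250, 2.6250, -0.3750, 1.6250
Numerator Σ_{t=1}^{7}(y_t−ȳ)(y_{t+1}−ȳ) = -6.8906
Denominator Σ(y_t−ȳ)² = 57.8750
r_1 = -6.8906 / 57.8750 = -0.119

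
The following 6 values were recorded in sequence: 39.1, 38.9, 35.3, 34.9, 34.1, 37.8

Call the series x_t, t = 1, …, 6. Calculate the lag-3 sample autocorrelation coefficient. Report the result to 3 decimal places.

Mean x̄ = (39.1 + 38.9 + 35.3 + 34.9 + 34.1 + 37.8)/6 = 36.6833
Numerator Σ_{t=1}^{3}(x_t−x̄)(x_{t+3}−x̄) = -11.5808
Denominator Σ(x_t−x̄)² = 23.7683
r_3 = -11.5808 / 23.7683 = -0.487

-0.487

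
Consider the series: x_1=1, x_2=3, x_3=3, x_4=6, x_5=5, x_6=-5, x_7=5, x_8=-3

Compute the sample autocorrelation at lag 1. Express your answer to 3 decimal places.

-0.364

Mean x̄ = (1 + 3 + 3 + 6 + 5 − 5 + 5 − 3)/8 = 1.8750
Deviations from mean: -0.8750, 1.1250, 1.1250, 4.1250, 3.1250, -6.8750, 3.1250, -4.8750
Σ(x_t−x̄)(x_{t+1}−x̄) = (-0.9844) + (1.2656) + (4.6406) + (12.8906) + (-21.4844) + (-21.4844) + (-15.2344) = -40.3906
Denominator Σ(x_t−x̄)² = 110.8750
r_1 = -40.3906 / 110.8750 = -0.364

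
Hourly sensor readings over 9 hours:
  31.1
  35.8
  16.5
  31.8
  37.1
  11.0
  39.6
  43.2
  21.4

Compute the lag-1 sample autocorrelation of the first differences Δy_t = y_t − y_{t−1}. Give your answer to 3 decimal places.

First differences Δy: 4.7, -19.3, 15.3, 5.3, -26.1, 28.6, 3.6, -21.8
Mean of differences = -1.2125
Numerator Σ(Δy_t−Δȳ)(Δy_{t+1}−Δȳ) = -1157.7177
Denominator Σ(Δy_t−Δȳ)² = 2632.3688
r_1(Δy) = -1157.7177 / 2632.3688 = -0.440

-0.440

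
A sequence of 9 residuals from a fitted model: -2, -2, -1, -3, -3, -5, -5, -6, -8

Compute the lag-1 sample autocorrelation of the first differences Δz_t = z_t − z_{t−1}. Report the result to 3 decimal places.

First differences Δz: 0, 1, -2, 0, -2, 0, -1, -2
Mean of differences = -0.7500
Numerator Σ(Δz_t−Δz̄)(Δz_{t+1}−Δz̄) = -3.5625
Denominator Σ(Δz_t−Δz̄)² = 9.5000
r_1(Δz) = -3.5625 / 9.5000 = -0.375

-0.375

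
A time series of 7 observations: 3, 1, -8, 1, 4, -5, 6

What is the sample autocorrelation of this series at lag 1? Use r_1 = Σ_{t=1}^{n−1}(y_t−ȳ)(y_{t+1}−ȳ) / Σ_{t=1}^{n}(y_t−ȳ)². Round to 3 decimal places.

Mean ȳ = (3 + 1 − 8 + 1 + 4 − 5 + 6)/7 = 0.2857
Σ(y_t−ȳ)(y_{t+1}−ȳ) = (1.9388) + (-5.9184) + (-5.9184) + (2.6531) + (-19.6327) + (-30.2041) = -57.0816
Denominator Σ(y_t−ȳ)² = 151.4286
r_1 = -57.0816 / 151.4286 = -0.377

-0.377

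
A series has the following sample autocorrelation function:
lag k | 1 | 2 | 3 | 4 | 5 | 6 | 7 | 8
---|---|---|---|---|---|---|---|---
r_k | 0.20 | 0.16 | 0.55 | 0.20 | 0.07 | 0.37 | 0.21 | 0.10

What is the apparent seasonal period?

The largest autocorrelation is r_3 = 0.55, with a weaker echo at lag 6 (0.37); the remaining lags stay at or below 0.21.
The dominant spike at lag 3 indicates a seasonal period of 3.

3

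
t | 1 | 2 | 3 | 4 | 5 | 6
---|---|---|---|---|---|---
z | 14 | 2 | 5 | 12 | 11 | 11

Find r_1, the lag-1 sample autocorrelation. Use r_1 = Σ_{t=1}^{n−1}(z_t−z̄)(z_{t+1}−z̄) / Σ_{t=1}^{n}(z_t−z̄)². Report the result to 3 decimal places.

-0.075

Mean z̄ = (14 + 2 + 5 + 12 + 11 + 11)/6 = 9.1667
Numerator Σ_{t=1}^{5}(z_t−z̄)(z_{t+1}−z̄) = -8.0278
Denominator Σ(z_t−z̄)² = 106.8333
r_1 = -8.0278 / 106.8333 = -0.075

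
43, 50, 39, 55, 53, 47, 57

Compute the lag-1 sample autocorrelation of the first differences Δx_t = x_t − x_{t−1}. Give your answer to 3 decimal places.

-0.621

First differences Δx: 7, -11, 16, -2, -6, 10
Mean of differences = 2.3333
Numerator Σ(Δx_t−Δx̄)(Δx_{t+1}−Δx̄) = -331.4444
Denominator Σ(Δx_t−Δx̄)² = 533.3333
r_1(Δx) = -331.4444 / 533.3333 = -0.621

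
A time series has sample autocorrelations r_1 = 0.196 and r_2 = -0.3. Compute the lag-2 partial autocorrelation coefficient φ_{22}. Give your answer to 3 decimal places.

φ_{22} = (r_2 − r_1²) / (1 − r_1²)
r_1² = (0.196)² = 0.038416
Numerator = -0.3 − 0.0384 = -0.3384; denominator = 1 − 0.0384 = 0.9616
φ_{22} = -0.3384 / 0.9616 = -0.352

-0.352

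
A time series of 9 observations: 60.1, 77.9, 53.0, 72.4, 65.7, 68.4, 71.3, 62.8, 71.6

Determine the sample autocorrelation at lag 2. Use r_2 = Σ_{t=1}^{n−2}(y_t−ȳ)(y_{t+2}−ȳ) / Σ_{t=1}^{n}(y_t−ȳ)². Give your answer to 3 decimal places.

0.419

Mean ȳ = (60.1 + 77.9 + 53.0 + 72.4 + 65.7 + 68.4 + 71.3 + 62.8 + 71.6)/9 = 67.0222
Numerator Σ_{t=1}^{7}(y_t−ȳ)(y_{t+2}−ȳ) = 189.6223
Denominator Σ(y_t−ȳ)² = 452.5156
r_2 = 189.6223 / 452.5156 = 0.419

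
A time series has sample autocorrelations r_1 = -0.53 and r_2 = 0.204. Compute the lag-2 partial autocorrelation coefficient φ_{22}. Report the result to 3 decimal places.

-0.107

φ_{22} = (r_2 − r_1²) / (1 − r_1²)
r_1² = (-0.53)² = 0.2809
Numerator = 0.204 − 0.2809 = -0.0769; denominator = 1 − 0.2809 = 0.7191
φ_{22} = -0.0769 / 0.7191 = -0.107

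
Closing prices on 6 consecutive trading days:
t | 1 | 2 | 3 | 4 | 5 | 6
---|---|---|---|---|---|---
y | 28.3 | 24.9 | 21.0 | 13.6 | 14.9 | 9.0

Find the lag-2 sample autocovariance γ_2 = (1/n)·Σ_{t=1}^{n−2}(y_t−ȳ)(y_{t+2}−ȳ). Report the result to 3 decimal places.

Mean ȳ = (28.3 + 24.9 + 21.0 + 13.6 + 14.9 + 9.0)/6 = 18.6167
Σ_{t=1}^{4}(y_t−ȳ)(y_{t+2}−ȳ) = 30.9428
γ_2 = 30.9428 / 6 = 5.157

5.157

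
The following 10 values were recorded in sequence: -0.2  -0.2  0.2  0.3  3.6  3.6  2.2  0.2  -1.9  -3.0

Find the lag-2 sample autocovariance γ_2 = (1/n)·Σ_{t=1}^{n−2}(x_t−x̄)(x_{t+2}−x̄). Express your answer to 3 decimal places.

0.025

Mean x̄ = (-0.2 − 0.2 + 0.2 + 0.3 + 3.6 + 3.6 + 2.2 + 0.2 − 1.9 − 3.0)/10 = 0.4800
Σ_{t=1}^{8}(x_t−x̄)(x_{t+2}−x̄) = 0.2512
γ_2 = 0.2512 / 10 = 0.025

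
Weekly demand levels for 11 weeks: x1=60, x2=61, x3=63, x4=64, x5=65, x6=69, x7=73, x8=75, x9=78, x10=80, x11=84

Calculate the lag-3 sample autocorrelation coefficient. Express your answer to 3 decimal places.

Mean x̄ = (60 + 61 + 63 + 64 + 65 + 69 + 73 + 75 + 78 + 80 + 84)/11 = 70.1818
Numerator Σ_{t=1}^{8}(x_t−x̄)(x_{t+3}−x̄) = 161.6281
Denominator Σ(x_t−x̄)² = 685.6364
r_3 = 161.6281 / 685.6364 = 0.236

0.236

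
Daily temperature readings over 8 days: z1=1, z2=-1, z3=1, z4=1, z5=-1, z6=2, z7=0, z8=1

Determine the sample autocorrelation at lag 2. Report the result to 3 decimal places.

0.125

Mean z̄ = (1 − 1 + 1 + 1 − 1 + 2 + 0 + 1)/8 = 0.5000
Numerator Σ_{t=1}^{6}(z_t−z̄)(z_{t+2}−z̄) = 1.0000
Denominator Σ(z_t−z̄)² = 8.0000
r_2 = 1.0000 / 8.0000 = 0.125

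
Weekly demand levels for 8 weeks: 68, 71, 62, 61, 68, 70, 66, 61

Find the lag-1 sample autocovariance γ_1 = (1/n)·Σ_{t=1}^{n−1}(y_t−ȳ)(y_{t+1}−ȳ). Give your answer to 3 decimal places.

Mean ȳ = (68 + 71 + 62 + 61 + 68 + 70 + 66 + 61)/8 = 65.8750
Deviations: 2.1250, 5.1250, -3.8750, -4.8750, 2.1250, 4.1250, 0.1250, -4.8750
Σ_{t=1}^{7}(y_t−ȳ)(y_{t+1}−ȳ) = 8.2344
γ_1 = 8.2344 / 8 = 1.029

1.029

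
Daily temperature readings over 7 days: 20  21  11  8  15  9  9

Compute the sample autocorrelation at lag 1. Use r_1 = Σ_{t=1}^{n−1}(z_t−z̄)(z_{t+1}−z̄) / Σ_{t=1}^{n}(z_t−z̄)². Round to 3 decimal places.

0.272

Mean z̄ = (20 + 21 + 11 + 8 + 15 + 9 + 9)/7 = 13.2857
Deviations from mean: 6.7143, 7.7143, -2.2857, -5.2857, 1.7143, -4.2857, -4.2857
Σ(z_t−z̄)(z_{t+1}−z̄) = (51.7959) + (-17.6327) + (12.0816) + (-9.0612) + (-7.3469) + (18.3673) = 48.2041
Denominator Σ(z_t−z̄)² = 177.4286
r_1 = 48.2041 / 177.4286 = 0.272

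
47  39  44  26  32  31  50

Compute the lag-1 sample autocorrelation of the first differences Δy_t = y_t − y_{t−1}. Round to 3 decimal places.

First differences Δy: -8, 5, -18, 6, -1, 19
Mean of differences = 0.5000
Numerator Σ(Δy_t−Δȳ)(Δy_{t+1}−Δȳ) = -259.2500
Denominator Σ(Δy_t−Δȳ)² = 809.5000
r_1(Δy) = -259.2500 / 809.5000 = -0.320

-0.320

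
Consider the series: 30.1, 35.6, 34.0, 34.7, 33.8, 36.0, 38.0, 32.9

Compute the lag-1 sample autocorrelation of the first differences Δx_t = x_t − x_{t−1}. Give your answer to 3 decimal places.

-0.287

First differences Δx: 5.5, -1.6, 0.7, -0.9, 2.2, 2.0, -5.1
Mean of differences = 0.4000
Numerator Σ(Δx_t−Δx̄)(Δx_{t+1}−Δx̄) = -19.4500
Denominator Σ(Δx_t−Δx̄)² = 67.8400
r_1(Δx) = -19.4500 / 67.8400 = -0.287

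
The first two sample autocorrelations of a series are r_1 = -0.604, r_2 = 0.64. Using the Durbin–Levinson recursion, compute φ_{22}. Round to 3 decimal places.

φ_{22} = (r_2 − r_1²) / (1 − r_1²)
r_1² = (-0.604)² = 0.364816
Numerator = 0.64 − 0.3648 = 0.2752; denominator = 1 − 0.3648 = 0.6352
φ_{22} = 0.2752 / 0.6352 = 0.433

0.433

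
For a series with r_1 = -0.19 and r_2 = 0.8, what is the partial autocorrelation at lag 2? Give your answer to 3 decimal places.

0.793

φ_{22} = (r_2 − r_1²) / (1 − r_1²)
r_1² = (-0.19)² = 0.0361
Numerator = 0.8 − 0.0361 = 0.7639; denominator = 1 − 0.0361 = 0.9639
φ_{22} = 0.7639 / 0.9639 = 0.793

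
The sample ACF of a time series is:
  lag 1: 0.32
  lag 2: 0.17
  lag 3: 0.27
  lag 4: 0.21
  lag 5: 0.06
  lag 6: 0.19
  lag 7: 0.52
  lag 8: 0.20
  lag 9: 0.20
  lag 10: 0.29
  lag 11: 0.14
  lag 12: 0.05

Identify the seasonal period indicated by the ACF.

The largest autocorrelation is r_7 = 0.52; the remaining lags stay at or below 0.32. The elevated value at lag 1 (0.32), dropping to 0.17 at lag 2, reflects decaying short-term dependence rather than seasonality.
The dominant spike at lag 7 indicates a seasonal period of 7.

7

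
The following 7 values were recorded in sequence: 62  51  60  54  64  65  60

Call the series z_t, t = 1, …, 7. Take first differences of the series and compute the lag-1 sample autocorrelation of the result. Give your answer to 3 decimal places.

First differences Δz: -11, 9, -6, 10, 1, -5
Mean of differences = -0.3333
Numerator Σ(Δz_t−Δz̄)(Δz_{t+1}−Δz̄) = -203.4444
Denominator Σ(Δz_t−Δz̄)² = 363.3333
r_1(Δz) = -203.4444 / 363.3333 = -0.560

-0.560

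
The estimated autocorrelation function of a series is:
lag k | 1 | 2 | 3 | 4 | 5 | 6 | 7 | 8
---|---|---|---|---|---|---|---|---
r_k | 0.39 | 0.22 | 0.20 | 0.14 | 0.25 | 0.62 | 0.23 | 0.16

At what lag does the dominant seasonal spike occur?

The largest autocorrelation is r_6 = 0.62; the remaining lags stay at or below 0.39. The elevated value at lag 1 (0.39), dropping to 0.22 at lag 2, reflects decaying short-term dependence rather than seasonality.
The dominant spike at lag 6 indicates a seasonal period of 6.

6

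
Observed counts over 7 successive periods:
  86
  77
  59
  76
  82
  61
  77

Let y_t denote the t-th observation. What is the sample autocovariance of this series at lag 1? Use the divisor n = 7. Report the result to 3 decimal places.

Mean ȳ = (86 + 77 + 59 + 76 + 82 + 61 + 77)/7 = 74.0000
Σ_{t=1}^{6}(y_t−ȳ)(y_{t+1}−ȳ) = -166.0000
γ_1 = -166.0000 / 7 = -23.714

-23.714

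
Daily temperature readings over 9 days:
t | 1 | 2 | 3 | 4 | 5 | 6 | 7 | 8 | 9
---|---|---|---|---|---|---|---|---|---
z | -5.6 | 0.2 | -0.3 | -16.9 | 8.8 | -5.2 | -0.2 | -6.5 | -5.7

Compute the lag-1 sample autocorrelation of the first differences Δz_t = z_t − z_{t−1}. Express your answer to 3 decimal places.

-0.721

First differences Δz: 5.8, -0.5, -16.6, 25.7, -14.0, 5.0, -6.3, 0.8
Mean of differences = -0.0125
Numerator Σ(Δz_t−Δz̄)(Δz_{t+1}−Δz̄) = -887.6439
Denominator Σ(Δz_t−Δz̄)² = 1231.2688
r_1(Δz) = -887.6439 / 1231.2688 = -0.721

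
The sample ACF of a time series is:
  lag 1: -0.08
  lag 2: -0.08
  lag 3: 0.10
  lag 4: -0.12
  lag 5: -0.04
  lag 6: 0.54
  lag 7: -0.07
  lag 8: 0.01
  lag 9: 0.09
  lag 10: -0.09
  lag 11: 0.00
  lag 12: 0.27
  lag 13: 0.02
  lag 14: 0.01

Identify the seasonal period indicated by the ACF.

The largest autocorrelation is r_6 = 0.54, with a weaker echo at lag 12 (0.27); the remaining lags stay at or below 0.10.
The dominant spike at lag 6 indicates a seasonal period of 6.

6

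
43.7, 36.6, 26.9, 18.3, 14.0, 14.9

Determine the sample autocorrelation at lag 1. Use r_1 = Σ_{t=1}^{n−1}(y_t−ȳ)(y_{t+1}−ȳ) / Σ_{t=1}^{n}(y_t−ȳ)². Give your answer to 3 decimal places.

Mean ȳ = (43.7 + 36.6 + 26.9 + 18.3 + 14.0 + 14.9)/6 = 25.7333
Deviations from mean: 17.9667, 10.8667, 1.1667, -7.4333, -11.7333, -10.8333
Σ(y_t−ȳ)(y_{t+1}−ȳ) = (195.2378) + (12.6778) + (-8.6722) + (87.2178) + (127.1111) = 413.5722
Denominator Σ(y_t−ȳ)² = 752.5333
r_1 = 413.5722 / 752.5333 = 0.550

0.550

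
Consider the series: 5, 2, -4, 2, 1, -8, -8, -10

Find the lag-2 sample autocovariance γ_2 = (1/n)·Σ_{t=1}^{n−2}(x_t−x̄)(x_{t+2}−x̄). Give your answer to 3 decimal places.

Mean x̄ = (5 + 2 − 4 + 2 + 1 − 8 − 8 − 10)/8 = -2.5000
Σ_{t=1}^{6}(x_t−x̄)(x_{t+2}−x̄) = 1.0000
γ_2 = 1.0000 / 8 = 0.125

0.125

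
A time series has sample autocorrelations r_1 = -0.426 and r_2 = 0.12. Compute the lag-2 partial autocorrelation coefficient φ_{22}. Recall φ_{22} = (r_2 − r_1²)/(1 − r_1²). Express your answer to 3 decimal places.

-0.075

φ_{22} = (r_2 − r_1²) / (1 − r_1²)
r_1² = (-0.426)² = 0.181476
Numerator = 0.12 − 0.1815 = -0.0615; denominator = 1 − 0.1815 = 0.8185
φ_{22} = -0.0615 / 0.8185 = -0.075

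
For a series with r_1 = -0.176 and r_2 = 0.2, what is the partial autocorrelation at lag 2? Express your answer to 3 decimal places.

φ_{22} = (r_2 − r_1²) / (1 − r_1²)
r_1² = (-0.176)² = 0.030976
Numerator = 0.2 − 0.0310 = 0.1690; denominator = 1 − 0.0310 = 0.9690
φ_{22} = 0.1690 / 0.9690 = 0.174

0.174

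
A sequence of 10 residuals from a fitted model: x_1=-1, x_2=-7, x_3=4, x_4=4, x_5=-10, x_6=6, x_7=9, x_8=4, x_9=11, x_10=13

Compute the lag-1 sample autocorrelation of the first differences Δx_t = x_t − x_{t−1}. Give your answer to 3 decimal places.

First differences Δx: -6, 11, 0, -14, 16, 3, -5, 7, 2
Mean of differences = 1.5556
Numerator Σ(Δx_t−Δx̄)(Δx_{t+1}−Δx̄) = -308.4198
Denominator Σ(Δx_t−Δx̄)² = 674.2222
r_1(Δx) = -308.4198 / 674.2222 = -0.457

-0.457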